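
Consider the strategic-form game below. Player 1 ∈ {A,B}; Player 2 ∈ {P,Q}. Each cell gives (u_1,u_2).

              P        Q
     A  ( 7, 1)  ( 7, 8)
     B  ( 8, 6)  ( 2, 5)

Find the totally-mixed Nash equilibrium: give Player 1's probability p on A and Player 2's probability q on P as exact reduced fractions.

P1 indiff ⇒ q·7+(1-q)·7 = q·8+(1-q)·2 ⇒ q(-1) = (1-q)(-5) ⇒ q = 5/6
P2 indiff ⇒ p·1+(1-p)·6 = p·8+(1-p)·5 ⇒ p(-7) = (1-p)(-1) ⇒ p = 1/8

p=1/8, q=5/6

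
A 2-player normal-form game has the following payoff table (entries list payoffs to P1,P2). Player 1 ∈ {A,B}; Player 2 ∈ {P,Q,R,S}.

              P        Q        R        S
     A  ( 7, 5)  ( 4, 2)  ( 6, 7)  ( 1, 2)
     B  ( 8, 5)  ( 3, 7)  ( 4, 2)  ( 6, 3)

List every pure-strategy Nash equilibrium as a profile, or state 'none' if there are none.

PSNE = {(A,R)}

(A,P): not NE [P1→B gives 8>7; P2→R gives 7>5]
(A,Q): not NE [P2→R gives 7>2]
(A,R): NE
(A,S): not NE [P1→B gives 6>1; P2→R gives 7>2]
(B,P): not NE [P2→Q gives 7>5]
(B,Q): not NE [P1→A gives 4>3]
(B,R): not NE [P1→A gives 6>4; P2→Q gives 7>2]
(B,S): not NE [P2→Q gives 7>3]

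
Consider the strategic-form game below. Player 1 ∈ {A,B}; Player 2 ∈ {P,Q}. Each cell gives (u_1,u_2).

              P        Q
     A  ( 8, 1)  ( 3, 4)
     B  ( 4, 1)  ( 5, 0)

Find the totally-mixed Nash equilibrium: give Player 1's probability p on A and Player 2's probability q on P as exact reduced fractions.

p=1/4, q=1/3

P1 indiff ⇒ q·8+(1-q)·3 = q·4+(1-q)·5 ⇒ q(4) = (1-q)(2) ⇒ q = 1/3
P2 indiff ⇒ p·1+(1-p)·1 = p·4+(1-p)·0 ⇒ p(-3) = (1-p)(-1) ⇒ p = 1/4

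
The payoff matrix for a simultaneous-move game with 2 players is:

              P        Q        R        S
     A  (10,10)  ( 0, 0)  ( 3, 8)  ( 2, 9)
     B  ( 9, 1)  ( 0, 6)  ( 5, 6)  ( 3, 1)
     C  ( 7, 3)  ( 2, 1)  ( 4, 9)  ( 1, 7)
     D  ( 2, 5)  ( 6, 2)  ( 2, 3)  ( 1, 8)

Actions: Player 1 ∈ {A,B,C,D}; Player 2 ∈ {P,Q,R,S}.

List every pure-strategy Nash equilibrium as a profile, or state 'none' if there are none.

(A,P): NE
(A,Q): not NE [P1→D gives 6>0; P2→P gives 10>0]
(A,R): not NE [P1→B gives 5>3; P2→P gives 10>8]
(A,S): not NE [P1→B gives 3>2; P2→P gives 10>9]
(B,P): not NE [P1→A gives 10>9; P2→R gives 6>1]
(B,Q): not NE [P1→D gives 6>0]
(B,R): NE
(B,S): not NE [P2→R gives 6>1]
(C,P): not NE [P1→A gives 10>7; P2→R gives 9>3]
(C,Q): not NE [P1→D gives 6>2; P2→R gives 9>1]
(C,R): not NE [P1→B gives 5>4]
(C,S): not NE [P1→B gives 3>1; P2→R gives 9>7]
(D,P): not NE [P1→A gives 10>2; P2→S gives 8>5]
(D,Q): not NE [P2→S gives 8>2]
(D,R): not NE [P1→B gives 5>2; P2→S gives 8>3]
(D,S): not NE [P1→B gives 3>1]

Nash profiles: (A,P), (B,R)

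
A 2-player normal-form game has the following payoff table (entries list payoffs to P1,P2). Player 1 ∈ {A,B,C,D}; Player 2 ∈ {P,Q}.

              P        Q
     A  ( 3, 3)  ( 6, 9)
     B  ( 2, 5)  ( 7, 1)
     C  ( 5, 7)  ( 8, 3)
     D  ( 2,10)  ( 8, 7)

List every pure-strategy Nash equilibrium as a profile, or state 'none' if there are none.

(A,P): not NE [P1→C gives 5>3; P2→Q gives 9>3]
(A,Q): not NE [P1→D gives 8>6]
(B,P): not NE [P1→C gives 5>2]
(B,Q): not NE [P1→D gives 8>7; P2→P gives 5>1]
(C,P): NE
(C,Q): not NE [P2→P gives 7>3]
(D,P): not NE [P1→C gives 5>2]
(D,Q): not NE [P2→P gives 10>7]

Nash profiles: (C,P)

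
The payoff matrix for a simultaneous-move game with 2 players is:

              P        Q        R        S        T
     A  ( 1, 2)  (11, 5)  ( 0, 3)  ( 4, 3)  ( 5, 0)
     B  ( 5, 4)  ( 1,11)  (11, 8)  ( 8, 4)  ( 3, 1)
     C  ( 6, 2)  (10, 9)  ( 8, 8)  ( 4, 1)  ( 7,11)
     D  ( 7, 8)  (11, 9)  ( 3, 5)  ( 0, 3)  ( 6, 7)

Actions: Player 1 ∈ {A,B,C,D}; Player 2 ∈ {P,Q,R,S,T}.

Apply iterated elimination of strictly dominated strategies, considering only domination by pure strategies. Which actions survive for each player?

P2 drop P (Q beats it: A:5>2 B:11>4 C:9>2 D:9>8)
P2 drop R (Q beats it: A:5>3 B:11>8 C:9>8 D:9>5)
P2 drop S (Q beats it: A:5>3 B:11>4 C:9>1 D:9>3)
P1 drop B (A beats it: Q:11>1 T:5>3)
P1→{A,C,D} P2→{Q,T}

Remaining: P1:{A,C,D} P2:{Q,T}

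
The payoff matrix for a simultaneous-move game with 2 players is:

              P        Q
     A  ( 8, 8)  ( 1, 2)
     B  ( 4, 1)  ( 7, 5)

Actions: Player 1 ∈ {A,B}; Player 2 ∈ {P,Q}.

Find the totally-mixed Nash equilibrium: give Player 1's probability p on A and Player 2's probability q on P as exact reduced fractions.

P1 indiff ⇒ q·8+(1-q)·1 = q·4+(1-q)·7 ⇒ q(4) = (1-q)(6) ⇒ q = 3/5
P2 indiff ⇒ p·8+(1-p)·1 = p·2+(1-p)·5 ⇒ p(6) = (1-p)(4) ⇒ p = 2/5

P1 mixes 2/5 on A; P2 mixes 3/5 on P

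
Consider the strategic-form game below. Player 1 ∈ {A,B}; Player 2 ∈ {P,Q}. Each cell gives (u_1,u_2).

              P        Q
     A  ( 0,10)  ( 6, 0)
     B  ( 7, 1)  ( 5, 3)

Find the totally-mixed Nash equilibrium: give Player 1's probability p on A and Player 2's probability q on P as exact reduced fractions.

(p,q) = (1/6, 1/8)

P1 indiff ⇒ q·0+(1-q)·6 = q·7+(1-q)·5 ⇒ q(-7) = (1-q)(-1) ⇒ q = 1/8
P2 indiff ⇒ p·10+(1-p)·1 = p·0+(1-p)·3 ⇒ p(10) = (1-p)(2) ⇒ p = 1/6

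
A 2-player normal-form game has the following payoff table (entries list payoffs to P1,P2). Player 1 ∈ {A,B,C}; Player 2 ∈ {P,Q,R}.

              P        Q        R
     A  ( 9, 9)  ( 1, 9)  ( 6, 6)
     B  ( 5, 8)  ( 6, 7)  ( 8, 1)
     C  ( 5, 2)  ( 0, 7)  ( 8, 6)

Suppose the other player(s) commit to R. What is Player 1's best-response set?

P1 best: {B,C}

u_1(A vs R) = 6
u_1(B vs R) = 8
u_1(C vs R) = 8
max payoff 8 at {B,C}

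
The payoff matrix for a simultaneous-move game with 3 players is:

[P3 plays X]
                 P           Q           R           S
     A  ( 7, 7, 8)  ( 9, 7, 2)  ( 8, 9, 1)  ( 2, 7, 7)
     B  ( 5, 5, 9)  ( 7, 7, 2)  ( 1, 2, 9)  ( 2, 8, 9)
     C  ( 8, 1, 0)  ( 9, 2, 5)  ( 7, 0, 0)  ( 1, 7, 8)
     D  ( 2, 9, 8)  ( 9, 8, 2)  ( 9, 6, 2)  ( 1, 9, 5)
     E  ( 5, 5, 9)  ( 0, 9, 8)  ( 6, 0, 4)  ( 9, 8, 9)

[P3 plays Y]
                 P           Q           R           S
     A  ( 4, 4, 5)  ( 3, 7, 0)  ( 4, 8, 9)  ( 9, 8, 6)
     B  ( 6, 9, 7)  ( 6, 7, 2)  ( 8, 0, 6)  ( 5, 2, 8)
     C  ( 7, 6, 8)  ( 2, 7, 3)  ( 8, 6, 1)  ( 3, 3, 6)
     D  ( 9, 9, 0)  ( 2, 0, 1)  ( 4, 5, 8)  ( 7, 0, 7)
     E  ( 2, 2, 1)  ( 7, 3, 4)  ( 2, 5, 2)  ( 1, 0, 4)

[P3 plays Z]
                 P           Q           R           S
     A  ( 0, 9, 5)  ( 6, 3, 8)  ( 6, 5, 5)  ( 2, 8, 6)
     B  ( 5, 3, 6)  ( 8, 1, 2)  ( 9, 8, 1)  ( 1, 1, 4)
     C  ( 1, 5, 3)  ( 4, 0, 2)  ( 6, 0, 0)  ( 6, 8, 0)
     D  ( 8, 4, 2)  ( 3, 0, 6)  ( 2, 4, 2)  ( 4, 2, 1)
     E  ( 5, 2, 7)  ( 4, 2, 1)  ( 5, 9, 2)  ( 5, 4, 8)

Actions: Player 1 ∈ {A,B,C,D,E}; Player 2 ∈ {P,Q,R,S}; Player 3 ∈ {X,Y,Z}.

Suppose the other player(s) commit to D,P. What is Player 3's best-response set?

BR_3 = {X}

u_3(X vs D,P) = 8
u_3(Y vs D,P) = 0
u_3(Z vs D,P) = 2
max payoff 8 at {X}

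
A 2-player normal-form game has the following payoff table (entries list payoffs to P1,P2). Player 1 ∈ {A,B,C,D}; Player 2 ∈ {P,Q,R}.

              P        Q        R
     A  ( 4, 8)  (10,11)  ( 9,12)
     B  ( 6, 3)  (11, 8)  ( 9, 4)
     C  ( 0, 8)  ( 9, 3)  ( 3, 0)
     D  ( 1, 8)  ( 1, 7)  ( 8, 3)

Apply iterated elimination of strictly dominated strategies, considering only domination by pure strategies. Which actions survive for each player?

Survivors P1:{A,B} P2:{Q,R}

P1 drop C (A beats it: P:4>0 Q:10>9 R:9>3)
P1 drop D (A beats it: P:4>1 Q:10>1 R:9>8)
P2 drop P (Q beats it: A:11>8 B:8>3)
P1→{A,B} P2→{Q,R}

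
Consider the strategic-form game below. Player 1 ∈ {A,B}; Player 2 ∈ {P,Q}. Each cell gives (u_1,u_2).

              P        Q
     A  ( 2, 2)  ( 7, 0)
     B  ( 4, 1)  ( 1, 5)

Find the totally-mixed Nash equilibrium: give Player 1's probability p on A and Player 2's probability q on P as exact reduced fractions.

p=2/3, q=3/4

P1 indiff ⇒ q·2+(1-q)·7 = q·4+(1-q)·1 ⇒ q(-2) = (1-q)(-6) ⇒ q = 3/4
P2 indiff ⇒ p·2+(1-p)·1 = p·0+(1-p)·5 ⇒ p(2) = (1-p)(4) ⇒ p = 2/3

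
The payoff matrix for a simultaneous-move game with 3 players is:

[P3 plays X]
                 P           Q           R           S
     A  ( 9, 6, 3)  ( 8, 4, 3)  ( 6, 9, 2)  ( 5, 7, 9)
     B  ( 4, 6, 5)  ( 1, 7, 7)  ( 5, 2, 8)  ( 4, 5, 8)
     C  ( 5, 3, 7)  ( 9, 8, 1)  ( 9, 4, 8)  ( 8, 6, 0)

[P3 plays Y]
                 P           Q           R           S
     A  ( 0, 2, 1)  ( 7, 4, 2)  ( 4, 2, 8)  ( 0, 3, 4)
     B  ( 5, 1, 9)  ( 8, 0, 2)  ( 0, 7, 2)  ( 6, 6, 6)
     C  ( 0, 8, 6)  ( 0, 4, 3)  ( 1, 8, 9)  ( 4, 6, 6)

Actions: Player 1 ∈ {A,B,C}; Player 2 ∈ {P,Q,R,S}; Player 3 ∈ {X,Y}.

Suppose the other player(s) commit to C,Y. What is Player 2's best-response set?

BR_2 = {P,R}

u_2(P vs C,Y) = 8
u_2(Q vs C,Y) = 4
u_2(R vs C,Y) = 8
u_2(S vs C,Y) = 6
max payoff 8 at {P,R}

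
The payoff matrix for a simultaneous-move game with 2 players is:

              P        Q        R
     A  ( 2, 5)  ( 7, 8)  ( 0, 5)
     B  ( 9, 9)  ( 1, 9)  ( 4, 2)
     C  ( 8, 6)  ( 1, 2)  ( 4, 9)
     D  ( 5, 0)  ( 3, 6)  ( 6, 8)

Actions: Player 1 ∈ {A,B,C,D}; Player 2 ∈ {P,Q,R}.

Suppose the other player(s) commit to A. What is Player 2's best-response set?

u_2(P vs A) = 5
u_2(Q vs A) = 8
u_2(R vs A) = 5
max payoff 8 at {Q}

argmax u_2 = {Q}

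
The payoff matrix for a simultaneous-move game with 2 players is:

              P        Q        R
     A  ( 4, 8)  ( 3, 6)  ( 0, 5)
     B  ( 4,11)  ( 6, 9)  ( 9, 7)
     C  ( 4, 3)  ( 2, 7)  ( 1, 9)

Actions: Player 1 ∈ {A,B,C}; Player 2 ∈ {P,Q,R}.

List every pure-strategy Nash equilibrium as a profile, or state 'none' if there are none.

NE set: (A,P), (B,P)

(A,P): NE
(A,Q): not NE [P1→B gives 6>3; P2→P gives 8>6]
(A,R): not NE [P1→B gives 9>0; P2→P gives 8>5]
(B,P): NE
(B,Q): not NE [P2→P gives 11>9]
(B,R): not NE [P2→P gives 11>7]
(C,P): not NE [P2→R gives 9>3]
(C,Q): not NE [P1→B gives 6>2; P2→R gives 9>7]
(C,R): not NE [P1→B gives 9>1]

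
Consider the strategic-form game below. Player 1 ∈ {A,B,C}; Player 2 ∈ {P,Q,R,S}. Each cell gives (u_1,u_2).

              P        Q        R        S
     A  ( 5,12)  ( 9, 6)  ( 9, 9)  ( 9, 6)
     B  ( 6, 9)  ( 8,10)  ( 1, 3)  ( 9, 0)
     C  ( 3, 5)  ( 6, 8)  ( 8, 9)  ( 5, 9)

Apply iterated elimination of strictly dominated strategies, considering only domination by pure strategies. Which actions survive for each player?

Remaining: P1:{A,B} P2:{P,Q}

P1 drop C (A beats it: P:5>3 Q:9>6 R:9>8 S:9>5)
P2 drop R (P beats it: A:12>9 B:9>3)
P2 drop S (P beats it: A:12>6 B:9>0)
P1→{A,B} P2→{P,Q}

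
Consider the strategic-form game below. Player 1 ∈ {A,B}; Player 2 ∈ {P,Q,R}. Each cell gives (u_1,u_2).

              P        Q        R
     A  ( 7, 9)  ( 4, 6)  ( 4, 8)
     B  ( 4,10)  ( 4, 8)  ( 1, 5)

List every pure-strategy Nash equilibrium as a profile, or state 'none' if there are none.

NE set: (A,P)

(A,P): NE
(A,Q): not NE [P2→P gives 9>6]
(A,R): not NE [P2→P gives 9>8]
(B,P): not NE [P1→A gives 7>4]
(B,Q): not NE [P2→P gives 10>8]
(B,R): not NE [P1→A gives 4>1; P2→P gives 10>5]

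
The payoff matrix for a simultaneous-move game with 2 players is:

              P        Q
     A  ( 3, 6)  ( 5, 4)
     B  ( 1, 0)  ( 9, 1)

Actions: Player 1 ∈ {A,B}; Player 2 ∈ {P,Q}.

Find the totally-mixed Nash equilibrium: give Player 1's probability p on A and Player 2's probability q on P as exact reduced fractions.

p=1/3, q=2/3

P1 indiff ⇒ q·3+(1-q)·5 = q·1+(1-q)·9 ⇒ q(2) = (1-q)(4) ⇒ q = 2/3
P2 indiff ⇒ p·6+(1-p)·0 = p·4+(1-p)·1 ⇒ p(2) = (1-p)(1) ⇒ p = 1/3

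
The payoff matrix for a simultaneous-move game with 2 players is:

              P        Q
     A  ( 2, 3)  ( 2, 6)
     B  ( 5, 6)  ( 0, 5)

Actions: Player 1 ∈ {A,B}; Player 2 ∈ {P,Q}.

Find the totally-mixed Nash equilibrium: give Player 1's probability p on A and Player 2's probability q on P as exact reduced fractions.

P1 indiff ⇒ q·2+(1-q)·2 = q·5+(1-q)·0 ⇒ q(-3) = (1-q)(-2) ⇒ q = 2/5
P2 indiff ⇒ p·3+(1-p)·6 = p·6+(1-p)·5 ⇒ p(-3) = (1-p)(-1) ⇒ p = 1/4

(p,q) = (1/4, 2/5)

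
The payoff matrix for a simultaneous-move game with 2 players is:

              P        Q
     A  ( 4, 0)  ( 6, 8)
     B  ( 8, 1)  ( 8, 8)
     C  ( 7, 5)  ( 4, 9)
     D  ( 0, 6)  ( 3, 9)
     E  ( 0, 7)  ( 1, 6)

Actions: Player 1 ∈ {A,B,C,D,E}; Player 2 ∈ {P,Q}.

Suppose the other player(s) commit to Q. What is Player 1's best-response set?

u_1(A vs Q) = 6
u_1(B vs Q) = 8
u_1(C vs Q) = 4
u_1(D vs Q) = 3
u_1(E vs Q) = 1
max payoff 8 at {B}

argmax u_1 = {B}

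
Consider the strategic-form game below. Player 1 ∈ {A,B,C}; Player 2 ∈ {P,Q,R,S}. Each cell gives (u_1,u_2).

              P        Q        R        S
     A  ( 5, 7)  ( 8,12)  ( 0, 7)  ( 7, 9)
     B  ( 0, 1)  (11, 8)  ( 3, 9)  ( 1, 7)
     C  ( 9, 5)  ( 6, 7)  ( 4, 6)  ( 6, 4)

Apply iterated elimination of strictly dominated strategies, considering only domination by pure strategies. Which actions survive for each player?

Survivors P1:{B,C} P2:{Q,R}

P2 drop P (Q beats it: A:12>7 B:8>1 C:7>5)
P2 drop S (Q beats it: A:12>9 B:8>7 C:7>4)
P1 drop A (B beats it: Q:11>8 R:3>0)
P1→{B,C} P2→{Q,R}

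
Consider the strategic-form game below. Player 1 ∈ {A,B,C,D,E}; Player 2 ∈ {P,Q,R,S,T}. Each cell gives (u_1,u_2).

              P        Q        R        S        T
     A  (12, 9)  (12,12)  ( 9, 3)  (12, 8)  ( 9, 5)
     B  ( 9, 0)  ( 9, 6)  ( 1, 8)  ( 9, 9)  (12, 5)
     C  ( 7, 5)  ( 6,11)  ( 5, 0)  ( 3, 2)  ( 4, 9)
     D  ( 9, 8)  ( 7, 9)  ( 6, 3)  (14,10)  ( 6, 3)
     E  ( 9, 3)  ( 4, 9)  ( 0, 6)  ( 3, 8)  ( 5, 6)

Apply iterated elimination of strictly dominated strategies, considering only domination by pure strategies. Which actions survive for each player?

Survivors P1:{A,D} P2:{Q,S}

P1 drop C (A beats it: P:12>7 Q:12>6 R:9>5 S:12>3 T:9>4)
P1 drop E (A beats it: P:12>9 Q:12>4 R:9>0 S:12>3 T:9>5)
P2 drop P (Q beats it: A:12>9 B:6>0 D:9>8)
P2 drop R (S beats it: A:8>3 B:9>8 D:10>3)
P2 drop T (Q beats it: A:12>5 B:6>5 D:9>3)
P1 drop B (A beats it: Q:12>9 S:12>9)
P1→{A,D} P2→{Q,S}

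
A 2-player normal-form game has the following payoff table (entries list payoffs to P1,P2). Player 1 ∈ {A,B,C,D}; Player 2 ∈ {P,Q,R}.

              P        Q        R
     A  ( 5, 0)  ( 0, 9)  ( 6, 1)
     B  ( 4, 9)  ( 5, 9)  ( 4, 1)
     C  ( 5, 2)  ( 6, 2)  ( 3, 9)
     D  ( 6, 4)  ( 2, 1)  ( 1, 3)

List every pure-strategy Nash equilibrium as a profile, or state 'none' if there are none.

(A,P): not NE [P1→D gives 6>5; P2→Q gives 9>0]
(A,Q): not NE [P1→C gives 6>0]
(A,R): not NE [P2→Q gives 9>1]
(B,P): not NE [P1→D gives 6>4]
(B,Q): not NE [P1→C gives 6>5]
(B,R): not NE [P1→A gives 6>4; P2→Q gives 9>1]
(C,P): not NE [P1→D gives 6>5; P2→R gives 9>2]
(C,Q): not NE [P2→R gives 9>2]
(C,R): not NE [P1→A gives 6>3]
(D,P): NE
(D,Q): not NE [P1→C gives 6>2; P2→P gives 4>1]
(D,R): not NE [P1→A gives 6>1; P2→P gives 4>3]

PSNE = {(D,P)}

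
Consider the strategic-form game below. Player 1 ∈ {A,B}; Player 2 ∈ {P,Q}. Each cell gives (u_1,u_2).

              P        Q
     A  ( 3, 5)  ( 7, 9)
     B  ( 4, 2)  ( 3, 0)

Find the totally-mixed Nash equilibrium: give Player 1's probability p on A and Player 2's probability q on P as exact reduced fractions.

p=1/3, q=4/5

P1 indiff ⇒ q·3+(1-q)·7 = q·4+(1-q)·3 ⇒ q(-1) = (1-q)(-4) ⇒ q = 4/5
P2 indiff ⇒ p·5+(1-p)·2 = p·9+(1-p)·0 ⇒ p(-4) = (1-p)(-2) ⇒ p = 1/3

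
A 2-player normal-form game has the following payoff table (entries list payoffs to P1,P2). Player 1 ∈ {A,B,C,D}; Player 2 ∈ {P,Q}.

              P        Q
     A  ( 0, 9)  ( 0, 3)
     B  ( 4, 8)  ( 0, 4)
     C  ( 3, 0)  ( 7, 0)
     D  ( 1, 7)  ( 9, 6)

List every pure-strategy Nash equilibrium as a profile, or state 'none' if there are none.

PSNE = {(B,P)}

(A,P): not NE [P1→B gives 4>0]
(A,Q): not NE [P1→D gives 9>0; P2→P gives 9>3]
(B,P): NE
(B,Q): not NE [P1→D gives 9>0; P2→P gives 8>4]
(C,P): not NE [P1→B gives 4>3]
(C,Q): not NE [P1→D gives 9>7]
(D,P): not NE [P1→B gives 4>1]
(D,Q): not NE [P2→P gives 7>6]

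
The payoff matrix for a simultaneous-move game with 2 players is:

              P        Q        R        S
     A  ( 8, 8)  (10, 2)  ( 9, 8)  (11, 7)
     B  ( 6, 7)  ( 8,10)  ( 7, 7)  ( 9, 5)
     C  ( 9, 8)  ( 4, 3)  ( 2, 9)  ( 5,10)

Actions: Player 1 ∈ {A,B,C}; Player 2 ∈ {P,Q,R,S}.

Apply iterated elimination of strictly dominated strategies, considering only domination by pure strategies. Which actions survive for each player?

Survivors P1:{A,C} P2:{P,R,S}

P1 drop B (A beats it: P:8>6 Q:10>8 R:9>7 S:11>9)
P2 drop Q (P beats it: A:8>2 C:8>3)
P1→{A,C} P2→{P,R,S}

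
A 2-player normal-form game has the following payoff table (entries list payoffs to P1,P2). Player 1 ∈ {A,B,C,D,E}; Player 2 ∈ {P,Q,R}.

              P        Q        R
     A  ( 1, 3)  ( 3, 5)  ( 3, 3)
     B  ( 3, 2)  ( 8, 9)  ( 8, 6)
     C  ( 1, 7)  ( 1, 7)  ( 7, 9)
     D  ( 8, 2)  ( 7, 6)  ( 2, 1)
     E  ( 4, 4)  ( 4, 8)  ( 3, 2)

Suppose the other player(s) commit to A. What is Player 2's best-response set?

u_2(P vs A) = 3
u_2(Q vs A) = 5
u_2(R vs A) = 3
max payoff 5 at {Q}

BR_2 = {Q}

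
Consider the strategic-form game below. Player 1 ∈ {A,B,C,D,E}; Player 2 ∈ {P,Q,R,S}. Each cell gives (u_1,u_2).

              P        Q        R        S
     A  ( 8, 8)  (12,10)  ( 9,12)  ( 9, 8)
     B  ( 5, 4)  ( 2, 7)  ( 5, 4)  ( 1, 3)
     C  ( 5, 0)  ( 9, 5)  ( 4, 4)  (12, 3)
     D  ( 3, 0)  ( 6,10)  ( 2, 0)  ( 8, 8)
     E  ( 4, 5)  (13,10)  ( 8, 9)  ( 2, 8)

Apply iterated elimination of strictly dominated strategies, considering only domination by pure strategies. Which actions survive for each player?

P1 drop B (A beats it: P:8>5 Q:12>2 R:9>5 S:9>1)
P1 drop D (A beats it: P:8>3 Q:12>6 R:9>2 S:9>8)
P2 drop P (Q beats it: A:10>8 C:5>0 E:10>5)
P2 drop S (Q beats it: A:10>8 C:5>3 E:10>8)
P1 drop C (A beats it: Q:12>9 R:9>4)
P1→{A,E} P2→{Q,R}

IESDS → P1:{A,E} P2:{Q,R}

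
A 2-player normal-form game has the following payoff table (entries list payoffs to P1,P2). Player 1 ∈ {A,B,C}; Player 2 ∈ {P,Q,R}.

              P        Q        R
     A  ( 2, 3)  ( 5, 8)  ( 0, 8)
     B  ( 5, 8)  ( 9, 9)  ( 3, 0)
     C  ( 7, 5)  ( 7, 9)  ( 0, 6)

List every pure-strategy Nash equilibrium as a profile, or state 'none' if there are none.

(A,P): not NE [P1→C gives 7>2; P2→R gives 8>3]
(A,Q): not NE [P1→B gives 9>5]
(A,R): not NE [P1→B gives 3>0]
(B,P): not NE [P1→C gives 7>5; P2→Q gives 9>8]
(B,Q): NE
(B,R): not NE [P2→Q gives 9>0]
(C,P): not NE [P2→Q gives 9>5]
(C,Q): not NE [P1→B gives 9>7]
(C,R): not NE [P1→B gives 3>0; P2→Q gives 9>6]

PSNE = {(B,Q)}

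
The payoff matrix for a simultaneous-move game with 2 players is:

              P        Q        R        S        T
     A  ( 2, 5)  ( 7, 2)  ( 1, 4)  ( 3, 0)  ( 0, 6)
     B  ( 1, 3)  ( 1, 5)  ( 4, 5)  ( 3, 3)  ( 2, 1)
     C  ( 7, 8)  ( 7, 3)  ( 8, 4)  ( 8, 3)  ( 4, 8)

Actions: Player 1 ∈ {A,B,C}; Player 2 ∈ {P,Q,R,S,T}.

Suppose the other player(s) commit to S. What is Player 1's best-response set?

P1 best: {C}

u_1(A vs S) = 3
u_1(B vs S) = 3
u_1(C vs S) = 8
max payoff 8 at {C}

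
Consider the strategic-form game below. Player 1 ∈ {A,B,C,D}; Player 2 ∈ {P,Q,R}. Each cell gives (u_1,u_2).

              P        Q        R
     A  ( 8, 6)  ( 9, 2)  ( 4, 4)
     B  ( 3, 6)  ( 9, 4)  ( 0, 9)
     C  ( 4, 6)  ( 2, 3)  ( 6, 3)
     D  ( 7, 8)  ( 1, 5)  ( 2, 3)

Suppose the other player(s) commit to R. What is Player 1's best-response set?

u_1(A vs R) = 4
u_1(B vs R) = 0
u_1(C vs R) = 6
u_1(D vs R) = 2
max payoff 6 at {C}

argmax u_1 = {C}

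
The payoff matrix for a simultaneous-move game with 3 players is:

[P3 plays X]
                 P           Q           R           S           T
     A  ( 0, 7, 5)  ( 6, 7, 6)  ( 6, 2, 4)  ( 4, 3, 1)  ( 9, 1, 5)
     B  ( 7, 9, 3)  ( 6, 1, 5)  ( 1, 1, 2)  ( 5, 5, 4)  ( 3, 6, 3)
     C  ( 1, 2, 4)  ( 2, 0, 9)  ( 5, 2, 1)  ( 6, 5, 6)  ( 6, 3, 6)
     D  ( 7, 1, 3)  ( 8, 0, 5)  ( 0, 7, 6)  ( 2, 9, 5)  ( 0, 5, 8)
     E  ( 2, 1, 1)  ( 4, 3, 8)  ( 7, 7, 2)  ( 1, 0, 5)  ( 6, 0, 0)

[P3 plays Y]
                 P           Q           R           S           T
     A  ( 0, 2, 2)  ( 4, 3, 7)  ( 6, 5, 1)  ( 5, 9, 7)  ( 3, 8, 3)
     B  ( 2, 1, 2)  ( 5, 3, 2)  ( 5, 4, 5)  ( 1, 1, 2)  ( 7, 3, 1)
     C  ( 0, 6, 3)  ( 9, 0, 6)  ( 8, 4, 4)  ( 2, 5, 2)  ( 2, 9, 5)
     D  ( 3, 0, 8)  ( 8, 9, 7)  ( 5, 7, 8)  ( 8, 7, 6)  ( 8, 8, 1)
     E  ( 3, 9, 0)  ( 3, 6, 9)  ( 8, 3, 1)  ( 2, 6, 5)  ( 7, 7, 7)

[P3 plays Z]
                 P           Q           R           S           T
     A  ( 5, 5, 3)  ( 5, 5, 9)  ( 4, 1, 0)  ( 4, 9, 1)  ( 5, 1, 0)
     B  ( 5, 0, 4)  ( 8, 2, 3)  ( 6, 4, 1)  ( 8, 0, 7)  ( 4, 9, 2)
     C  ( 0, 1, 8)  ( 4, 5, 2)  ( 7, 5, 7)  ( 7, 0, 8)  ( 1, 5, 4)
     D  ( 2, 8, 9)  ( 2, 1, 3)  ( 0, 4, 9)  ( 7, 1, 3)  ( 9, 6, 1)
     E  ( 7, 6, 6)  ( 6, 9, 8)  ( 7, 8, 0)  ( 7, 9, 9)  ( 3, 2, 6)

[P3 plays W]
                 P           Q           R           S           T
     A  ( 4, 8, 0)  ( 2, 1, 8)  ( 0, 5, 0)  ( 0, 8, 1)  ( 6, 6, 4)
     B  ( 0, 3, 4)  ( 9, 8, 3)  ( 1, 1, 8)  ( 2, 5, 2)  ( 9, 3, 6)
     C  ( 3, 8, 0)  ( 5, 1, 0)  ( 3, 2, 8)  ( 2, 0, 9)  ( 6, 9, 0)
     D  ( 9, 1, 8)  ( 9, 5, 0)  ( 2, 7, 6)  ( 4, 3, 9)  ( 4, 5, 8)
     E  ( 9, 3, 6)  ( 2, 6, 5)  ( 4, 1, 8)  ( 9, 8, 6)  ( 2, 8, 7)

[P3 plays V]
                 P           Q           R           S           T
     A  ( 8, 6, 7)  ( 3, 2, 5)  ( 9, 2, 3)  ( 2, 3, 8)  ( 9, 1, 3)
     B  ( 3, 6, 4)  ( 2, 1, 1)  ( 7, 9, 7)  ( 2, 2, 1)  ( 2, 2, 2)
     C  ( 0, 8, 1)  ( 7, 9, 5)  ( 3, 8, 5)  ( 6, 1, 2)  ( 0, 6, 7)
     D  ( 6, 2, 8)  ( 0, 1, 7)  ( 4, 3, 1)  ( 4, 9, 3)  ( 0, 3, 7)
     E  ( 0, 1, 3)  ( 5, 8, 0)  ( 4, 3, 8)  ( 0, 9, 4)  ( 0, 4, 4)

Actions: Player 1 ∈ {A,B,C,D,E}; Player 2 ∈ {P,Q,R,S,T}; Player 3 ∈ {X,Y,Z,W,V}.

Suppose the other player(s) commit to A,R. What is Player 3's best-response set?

u_3(X vs A,R) = 4
u_3(Y vs A,R) = 1
u_3(Z vs A,R) = 0
u_3(W vs A,R) = 0
u_3(V vs A,R) = 3
max payoff 4 at {X}

P3 best: {X}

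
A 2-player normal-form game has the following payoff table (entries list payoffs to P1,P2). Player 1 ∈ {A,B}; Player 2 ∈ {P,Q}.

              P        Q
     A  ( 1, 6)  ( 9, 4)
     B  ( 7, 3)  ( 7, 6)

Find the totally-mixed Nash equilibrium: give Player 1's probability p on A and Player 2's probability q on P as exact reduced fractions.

P1 mixes 3/5 on A; P2 mixes 1/4 on P

P1 indiff ⇒ q·1+(1-q)·9 = q·7+(1-q)·7 ⇒ q(-6) = (1-q)(-2) ⇒ q = 1/4
P2 indiff ⇒ p·6+(1-p)·3 = p·4+(1-p)·6 ⇒ p(2) = (1-p)(3) ⇒ p = 3/5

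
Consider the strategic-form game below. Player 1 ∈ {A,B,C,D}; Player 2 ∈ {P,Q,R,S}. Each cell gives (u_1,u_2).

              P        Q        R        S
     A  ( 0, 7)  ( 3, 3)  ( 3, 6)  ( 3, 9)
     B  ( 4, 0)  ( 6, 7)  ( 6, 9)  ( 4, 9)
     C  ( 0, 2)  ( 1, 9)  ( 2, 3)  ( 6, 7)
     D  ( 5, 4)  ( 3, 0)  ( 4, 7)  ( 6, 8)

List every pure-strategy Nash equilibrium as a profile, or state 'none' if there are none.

(A,P): not NE [P1→D gives 5>0; P2→S gives 9>7]
(A,Q): not NE [P1→B gives 6>3; P2→S gives 9>3]
(A,R): not NE [P1→B gives 6>3; P2→S gives 9>6]
(A,S): not NE [P1→D gives 6>3]
(B,P): not NE [P1→D gives 5>4; P2→S gives 9>0]
(B,Q): not NE [P2→S gives 9>7]
(B,R): NE
(B,S): not NE [P1→D gives 6>4]
(C,P): not NE [P1→D gives 5>0; P2→Q gives 9>2]
(C,Q): not NE [P1→B gives 6>1]
(C,R): not NE [P1→B gives 6>2; P2→Q gives 9>3]
(C,S): not NE [P2→Q gives 9>7]
(D,P): not NE [P2→S gives 8>4]
(D,Q): not NE [P1→B gives 6>3; P2→S gives 8>0]
(D,R): not NE [P1→B gives 6>4; P2→S gives 8>7]
(D,S): NE

NE set: (B,R), (D,S)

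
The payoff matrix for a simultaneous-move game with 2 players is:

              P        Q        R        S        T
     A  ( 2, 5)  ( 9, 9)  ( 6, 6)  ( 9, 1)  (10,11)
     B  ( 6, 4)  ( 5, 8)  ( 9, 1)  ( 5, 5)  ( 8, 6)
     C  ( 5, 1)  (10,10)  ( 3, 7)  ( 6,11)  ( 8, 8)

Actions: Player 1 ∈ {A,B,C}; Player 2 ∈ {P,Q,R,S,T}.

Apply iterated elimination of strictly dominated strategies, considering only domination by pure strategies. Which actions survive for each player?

IESDS → P1:{A,C} P2:{Q,S,T}

P2 drop P (Q beats it: A:9>5 B:8>4 C:10>1)
P2 drop R (Q beats it: A:9>6 B:8>1 C:10>7)
P1 drop B (A beats it: Q:9>5 S:9>5 T:10>8)
P1→{A,C} P2→{Q,S,T}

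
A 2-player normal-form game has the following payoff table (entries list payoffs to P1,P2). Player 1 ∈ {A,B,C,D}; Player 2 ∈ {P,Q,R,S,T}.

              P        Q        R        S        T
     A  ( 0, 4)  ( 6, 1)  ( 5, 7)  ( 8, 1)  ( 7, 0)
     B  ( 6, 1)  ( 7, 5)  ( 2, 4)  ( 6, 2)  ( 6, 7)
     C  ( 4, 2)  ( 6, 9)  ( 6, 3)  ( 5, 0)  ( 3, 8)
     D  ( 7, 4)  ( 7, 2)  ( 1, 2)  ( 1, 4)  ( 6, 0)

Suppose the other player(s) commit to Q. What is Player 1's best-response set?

BR_1 = {B,D}

u_1(A vs Q) = 6
u_1(B vs Q) = 7
u_1(C vs Q) = 6
u_1(D vs Q) = 7
max payoff 7 at {B,D}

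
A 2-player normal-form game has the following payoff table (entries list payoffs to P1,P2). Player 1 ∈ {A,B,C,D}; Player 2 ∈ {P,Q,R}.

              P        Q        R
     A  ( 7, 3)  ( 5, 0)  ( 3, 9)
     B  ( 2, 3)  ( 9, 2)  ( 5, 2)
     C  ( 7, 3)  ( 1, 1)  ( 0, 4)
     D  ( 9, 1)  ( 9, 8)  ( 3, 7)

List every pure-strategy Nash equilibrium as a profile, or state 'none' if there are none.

(A,P): not NE [P1→D gives 9>7; P2→R gives 9>3]
(A,Q): not NE [P1→D gives 9>5; P2→R gives 9>0]
(A,R): not NE [P1→B gives 5>3]
(B,P): not NE [P1→D gives 9>2]
(B,Q): not NE [P2→P gives 3>2]
(B,R): not NE [P2→P gives 3>2]
(C,P): not NE [P1→D gives 9>7; P2→R gives 4>3]
(C,Q): not NE [P1→D gives 9>1; P2→R gives 4>1]
(C,R): not NE [P1→B gives 5>0]
(D,P): not NE [P2→Q gives 8>1]
(D,Q): NE
(D,R): not NE [P1→B gives 5>3; P2→Q gives 8>7]

NE set: (D,Q)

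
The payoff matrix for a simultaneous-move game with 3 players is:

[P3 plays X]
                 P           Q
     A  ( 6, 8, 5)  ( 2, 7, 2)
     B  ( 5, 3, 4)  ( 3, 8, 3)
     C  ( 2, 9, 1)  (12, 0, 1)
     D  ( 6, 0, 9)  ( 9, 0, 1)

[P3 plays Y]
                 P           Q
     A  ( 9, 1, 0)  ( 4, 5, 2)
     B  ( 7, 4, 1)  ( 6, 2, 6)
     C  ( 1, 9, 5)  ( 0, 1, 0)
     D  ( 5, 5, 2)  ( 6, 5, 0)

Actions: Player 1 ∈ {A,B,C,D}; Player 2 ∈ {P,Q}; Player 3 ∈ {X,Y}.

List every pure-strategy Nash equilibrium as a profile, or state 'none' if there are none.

NE set: (A,P,X), (D,P,X)

(A,P,X): NE
(A,P,Y): not NE [P2→Q gives 5>1; P3→X gives 5>0]
(A,Q,X): not NE [P1→C gives 12>2; P2→P gives 8>7]
(A,Q,Y): not NE [P1→D gives 6>4]
(B,P,X): not NE [P1→D gives 6>5; P2→Q gives 8>3]
(B,P,Y): not NE [P1→A gives 9>7; P3→X gives 4>1]
(B,Q,X): not NE [P1→C gives 12>3; P3→Y gives 6>3]
(B,Q,Y): not NE [P2→P gives 4>2]
(C,P,X): not NE [P1→D gives 6>2; P3→Y gives 5>1]
(C,P,Y): not NE [P1→A gives 9>1]
(C,Q,X): not NE [P2→P gives 9>0]
(C,Q,Y): not NE [P1→D gives 6>0; P2→P gives 9>1; P3→X gives 1>0]
(D,P,X): NE
(D,P,Y): not NE [P1→A gives 9>5; P3→X gives 9>2]
(D,Q,X): not NE [P1→C gives 12>9]
(D,Q,Y): not NE [P3→X gives 1>0]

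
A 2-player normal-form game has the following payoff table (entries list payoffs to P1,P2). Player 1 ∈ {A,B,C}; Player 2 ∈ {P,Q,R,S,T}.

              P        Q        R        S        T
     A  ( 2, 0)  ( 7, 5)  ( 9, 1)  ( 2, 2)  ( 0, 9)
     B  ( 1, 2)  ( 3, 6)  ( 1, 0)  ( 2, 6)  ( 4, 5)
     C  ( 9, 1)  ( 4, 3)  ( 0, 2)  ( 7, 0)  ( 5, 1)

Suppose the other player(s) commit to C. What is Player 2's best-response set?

argmax u_2 = {Q}

u_2(P vs C) = 1
u_2(Q vs C) = 3
u_2(R vs C) = 2
u_2(S vs C) = 0
u_2(T vs C) = 1
max payoff 3 at {Q}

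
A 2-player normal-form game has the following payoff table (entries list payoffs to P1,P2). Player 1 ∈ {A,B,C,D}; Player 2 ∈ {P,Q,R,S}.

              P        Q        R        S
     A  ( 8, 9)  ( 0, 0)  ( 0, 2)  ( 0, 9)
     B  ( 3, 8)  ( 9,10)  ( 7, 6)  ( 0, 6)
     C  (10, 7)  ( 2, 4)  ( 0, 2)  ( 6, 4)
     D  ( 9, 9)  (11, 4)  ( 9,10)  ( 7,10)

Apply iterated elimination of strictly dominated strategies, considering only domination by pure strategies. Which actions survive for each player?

P1 drop A (D beats it: P:9>8 Q:11>0 R:9>0 S:7>0)
P1 drop B (D beats it: P:9>3 Q:11>9 R:9>7 S:7>0)
P2 drop Q (P beats it: C:7>4 D:9>4)
P1→{C,D} P2→{P,R,S}

Remaining: P1:{C,D} P2:{P,R,S}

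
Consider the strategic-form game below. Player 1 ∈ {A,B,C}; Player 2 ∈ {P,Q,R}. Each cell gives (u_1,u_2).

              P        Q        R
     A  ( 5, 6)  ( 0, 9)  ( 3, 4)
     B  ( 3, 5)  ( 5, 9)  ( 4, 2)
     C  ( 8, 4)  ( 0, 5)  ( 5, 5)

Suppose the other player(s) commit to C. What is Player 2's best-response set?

argmax u_2 = {Q,R}

u_2(P vs C) = 4
u_2(Q vs C) = 5
u_2(R vs C) = 5
max payoff 5 at {Q,R}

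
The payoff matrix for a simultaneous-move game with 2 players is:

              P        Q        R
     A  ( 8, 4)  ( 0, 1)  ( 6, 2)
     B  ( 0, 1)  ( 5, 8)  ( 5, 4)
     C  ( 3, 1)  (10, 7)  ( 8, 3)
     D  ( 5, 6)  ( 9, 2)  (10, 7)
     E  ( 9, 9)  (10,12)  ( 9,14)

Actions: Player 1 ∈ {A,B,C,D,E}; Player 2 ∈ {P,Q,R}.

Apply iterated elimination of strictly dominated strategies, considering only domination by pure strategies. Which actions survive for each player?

P1 drop A (E beats it: P:9>8 Q:10>0 R:9>6)
P1 drop B (C beats it: P:3>0 Q:10>5 R:8>5)
P2 drop P (R beats it: C:3>1 D:7>6 E:14>9)
P1→{C,D,E} P2→{Q,R}

IESDS → P1:{C,D,E} P2:{Q,R}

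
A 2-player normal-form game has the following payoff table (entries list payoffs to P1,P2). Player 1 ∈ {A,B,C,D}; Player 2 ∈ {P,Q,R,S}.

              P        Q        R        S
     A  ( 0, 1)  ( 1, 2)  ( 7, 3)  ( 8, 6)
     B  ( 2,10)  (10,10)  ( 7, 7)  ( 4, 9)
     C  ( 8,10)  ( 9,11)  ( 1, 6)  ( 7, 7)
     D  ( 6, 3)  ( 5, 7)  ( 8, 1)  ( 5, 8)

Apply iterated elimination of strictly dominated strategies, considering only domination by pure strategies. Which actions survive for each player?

IESDS → P1:{A,B,C} P2:{P,Q,S}

P2 drop R (S beats it: A:6>3 B:9>7 C:7>6 D:8>1)
P1 drop D (C beats it: P:8>6 Q:9>5 S:7>5)
P1→{A,B,C} P2→{P,Q,S}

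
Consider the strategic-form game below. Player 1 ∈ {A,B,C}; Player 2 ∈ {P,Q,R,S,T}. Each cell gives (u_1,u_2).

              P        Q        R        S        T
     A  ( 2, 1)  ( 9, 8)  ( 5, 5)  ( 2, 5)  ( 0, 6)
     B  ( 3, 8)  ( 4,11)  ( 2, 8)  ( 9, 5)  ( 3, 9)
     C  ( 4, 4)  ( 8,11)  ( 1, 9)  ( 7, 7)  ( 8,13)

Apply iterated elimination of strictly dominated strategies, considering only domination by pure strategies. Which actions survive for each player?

Remaining: P1:{A,C} P2:{Q,T}

P2 drop P (Q beats it: A:8>1 B:11>8 C:11>4)
P2 drop R (Q beats it: A:8>5 B:11>8 C:11>9)
P2 drop S (Q beats it: A:8>5 B:11>5 C:11>7)
P1 drop B (C beats it: Q:8>4 T:8>3)
P1→{A,C} P2→{Q,T}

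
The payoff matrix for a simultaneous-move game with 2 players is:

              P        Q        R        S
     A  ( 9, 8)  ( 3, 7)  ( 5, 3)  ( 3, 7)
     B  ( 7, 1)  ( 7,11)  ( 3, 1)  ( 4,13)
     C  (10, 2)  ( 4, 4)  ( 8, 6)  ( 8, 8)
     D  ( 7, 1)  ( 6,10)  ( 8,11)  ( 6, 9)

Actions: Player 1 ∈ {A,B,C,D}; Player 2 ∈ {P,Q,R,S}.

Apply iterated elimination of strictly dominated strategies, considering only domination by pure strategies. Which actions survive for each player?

P1 drop A (C beats it: P:10>9 Q:4>3 R:8>5 S:8>3)
P2 drop P (Q beats it: B:11>1 C:4>2 D:10>1)
P1→{B,C,D} P2→{Q,R,S}

Remaining: P1:{B,C,D} P2:{Q,R,S}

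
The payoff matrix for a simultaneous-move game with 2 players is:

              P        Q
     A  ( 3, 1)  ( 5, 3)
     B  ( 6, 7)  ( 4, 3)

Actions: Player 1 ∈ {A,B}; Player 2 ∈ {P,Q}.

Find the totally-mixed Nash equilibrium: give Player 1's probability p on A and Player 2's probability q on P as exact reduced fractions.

P1 indiff ⇒ q·3+(1-q)·5 = q·6+(1-q)·4 ⇒ q(-3) = (1-q)(-1) ⇒ q = 1/4
P2 indiff ⇒ p·1+(1-p)·7 = p·3+(1-p)·3 ⇒ p(-2) = (1-p)(-4) ⇒ p = 2/3

(p,q) = (2/3, 1/4)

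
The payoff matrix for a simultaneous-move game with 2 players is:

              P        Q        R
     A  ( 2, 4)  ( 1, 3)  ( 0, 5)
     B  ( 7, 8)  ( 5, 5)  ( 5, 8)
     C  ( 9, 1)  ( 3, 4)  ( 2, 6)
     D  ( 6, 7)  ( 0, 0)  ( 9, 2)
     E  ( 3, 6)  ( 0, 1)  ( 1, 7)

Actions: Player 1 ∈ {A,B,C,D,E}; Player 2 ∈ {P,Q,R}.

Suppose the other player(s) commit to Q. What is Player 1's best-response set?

u_1(A vs Q) = 1
u_1(B vs Q) = 5
u_1(C vs Q) = 3
u_1(D vs Q) = 0
u_1(E vs Q) = 0
max payoff 5 at {B}

argmax u_1 = {B}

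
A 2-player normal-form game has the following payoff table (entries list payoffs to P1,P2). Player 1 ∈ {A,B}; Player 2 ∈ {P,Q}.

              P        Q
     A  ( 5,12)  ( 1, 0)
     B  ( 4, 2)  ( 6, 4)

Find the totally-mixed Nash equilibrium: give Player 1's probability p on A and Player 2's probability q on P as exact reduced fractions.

p=1/7, q=5/6

P1 indiff ⇒ q·5+(1-q)·1 = q·4+(1-q)·6 ⇒ q(1) = (1-q)(5) ⇒ q = 5/6
P2 indiff ⇒ p·12+(1-p)·2 = p·0+(1-p)·4 ⇒ p(12) = (1-p)(2) ⇒ p = 1/7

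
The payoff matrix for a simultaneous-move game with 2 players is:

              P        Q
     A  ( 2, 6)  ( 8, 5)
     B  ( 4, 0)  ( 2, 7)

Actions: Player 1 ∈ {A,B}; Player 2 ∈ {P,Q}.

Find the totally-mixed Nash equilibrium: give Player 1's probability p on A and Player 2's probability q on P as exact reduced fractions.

P1 mixes 7/8 on A; P2 mixes 3/4 on P

P1 indiff ⇒ q·2+(1-q)·8 = q·4+(1-q)·2 ⇒ q(-2) = (1-q)(-6) ⇒ q = 3/4
P2 indiff ⇒ p·6+(1-p)·0 = p·5+(1-p)·7 ⇒ p(1) = (1-p)(7) ⇒ p = 7/8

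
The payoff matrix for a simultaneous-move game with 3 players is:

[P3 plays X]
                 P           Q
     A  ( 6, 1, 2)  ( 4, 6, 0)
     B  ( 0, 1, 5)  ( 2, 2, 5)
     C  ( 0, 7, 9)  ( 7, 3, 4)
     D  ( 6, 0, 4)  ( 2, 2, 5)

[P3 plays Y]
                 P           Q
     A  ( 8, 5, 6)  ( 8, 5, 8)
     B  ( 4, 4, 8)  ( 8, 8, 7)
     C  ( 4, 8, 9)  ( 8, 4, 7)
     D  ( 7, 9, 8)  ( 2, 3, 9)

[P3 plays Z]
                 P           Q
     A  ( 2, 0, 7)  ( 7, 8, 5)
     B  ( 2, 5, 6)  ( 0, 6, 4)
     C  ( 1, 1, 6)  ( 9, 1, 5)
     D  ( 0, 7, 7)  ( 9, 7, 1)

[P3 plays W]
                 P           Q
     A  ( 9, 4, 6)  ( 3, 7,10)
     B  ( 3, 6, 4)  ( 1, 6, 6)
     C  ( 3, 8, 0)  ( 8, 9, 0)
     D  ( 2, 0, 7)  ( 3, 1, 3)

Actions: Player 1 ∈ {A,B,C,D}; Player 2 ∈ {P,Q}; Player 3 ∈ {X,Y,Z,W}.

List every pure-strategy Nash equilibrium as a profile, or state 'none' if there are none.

PSNE = {(B,Q,Y)}

(A,P,X): not NE [P2→Q gives 6>1; P3→Z gives 7>2]
(A,P,Y): not NE [P3→Z gives 7>6]
(A,P,Z): not NE [P2→Q gives 8>0]
(A,P,W): not NE [P2→Q gives 7>4; P3→Z gives 7>6]
(A,Q,X): not NE [P1→C gives 7>4; P3→W gives 10>0]
(A,Q,Y): not NE [P3→W gives 10>8]
(A,Q,Z): not NE [P1→D gives 9>7; P3→W gives 10>5]
(A,Q,W): not NE [P1→C gives 8>3]
(B,P,X): not NE [P1→D gives 6>0; P2→Q gives 2>1; P3→Y gives 8>5]
(B,P,Y): not NE [P1→A gives 8>4; P2→Q gives 8>4]
(B,P,Z): not NE [P2→Q gives 6>5; P3→Y gives 8>6]
(B,P,W): not NE [P1→A gives 9>3; P3→Y gives 8>4]
(B,Q,X): not NE [P1→C gives 7>2; P3→Y gives 7>5]
(B,Q,Y): NE
(B,Q,Z): not NE [P1→D gives 9>0; P3→Y gives 7>4]
(B,Q,W): not NE [P1→C gives 8>1; P3→Y gives 7>6]
(C,P,X): not NE [P1→D gives 6>0]
(C,P,Y): not NE [P1→A gives 8>4]
(C,P,Z): not NE [P1→B gives 2>1; P3→Y gives 9>6]
(C,P,W): not NE [P1→A gives 9>3; P2→Q gives 9>8; P3→Y gives 9>0]
(C,Q,X): not NE [P2→P gives 7>3; P3→Y gives 7>4]
(C,Q,Y): not NE [P2→P gives 8>4]
(C,Q,Z): not NE [P3→Y gives 7>5]
(C,Q,W): not NE [P3→Y gives 7>0]
(D,P,X): not NE [P2→Q gives 2>0; P3→Y gives 8>4]
(D,P,Y): not NE [P1→A gives 8>7]
(D,P,Z): not NE [P1→B gives 2>0; P3→Y gives 8>7]
(D,P,W): not NE [P1→A gives 9>2; P2→Q gives 1>0; P3→Y gives 8>7]
(D,Q,X): not NE [P1→C gives 7>2; P3→Y gives 9>5]
(D,Q,Y): not NE [P1→C gives 8>2; P2→P gives 9>3]
(D,Q,Z): not NE [P3→Y gives 9>1]
(D,Q,W): not NE [P1→C gives 8>3; P3→Y gives 9>3]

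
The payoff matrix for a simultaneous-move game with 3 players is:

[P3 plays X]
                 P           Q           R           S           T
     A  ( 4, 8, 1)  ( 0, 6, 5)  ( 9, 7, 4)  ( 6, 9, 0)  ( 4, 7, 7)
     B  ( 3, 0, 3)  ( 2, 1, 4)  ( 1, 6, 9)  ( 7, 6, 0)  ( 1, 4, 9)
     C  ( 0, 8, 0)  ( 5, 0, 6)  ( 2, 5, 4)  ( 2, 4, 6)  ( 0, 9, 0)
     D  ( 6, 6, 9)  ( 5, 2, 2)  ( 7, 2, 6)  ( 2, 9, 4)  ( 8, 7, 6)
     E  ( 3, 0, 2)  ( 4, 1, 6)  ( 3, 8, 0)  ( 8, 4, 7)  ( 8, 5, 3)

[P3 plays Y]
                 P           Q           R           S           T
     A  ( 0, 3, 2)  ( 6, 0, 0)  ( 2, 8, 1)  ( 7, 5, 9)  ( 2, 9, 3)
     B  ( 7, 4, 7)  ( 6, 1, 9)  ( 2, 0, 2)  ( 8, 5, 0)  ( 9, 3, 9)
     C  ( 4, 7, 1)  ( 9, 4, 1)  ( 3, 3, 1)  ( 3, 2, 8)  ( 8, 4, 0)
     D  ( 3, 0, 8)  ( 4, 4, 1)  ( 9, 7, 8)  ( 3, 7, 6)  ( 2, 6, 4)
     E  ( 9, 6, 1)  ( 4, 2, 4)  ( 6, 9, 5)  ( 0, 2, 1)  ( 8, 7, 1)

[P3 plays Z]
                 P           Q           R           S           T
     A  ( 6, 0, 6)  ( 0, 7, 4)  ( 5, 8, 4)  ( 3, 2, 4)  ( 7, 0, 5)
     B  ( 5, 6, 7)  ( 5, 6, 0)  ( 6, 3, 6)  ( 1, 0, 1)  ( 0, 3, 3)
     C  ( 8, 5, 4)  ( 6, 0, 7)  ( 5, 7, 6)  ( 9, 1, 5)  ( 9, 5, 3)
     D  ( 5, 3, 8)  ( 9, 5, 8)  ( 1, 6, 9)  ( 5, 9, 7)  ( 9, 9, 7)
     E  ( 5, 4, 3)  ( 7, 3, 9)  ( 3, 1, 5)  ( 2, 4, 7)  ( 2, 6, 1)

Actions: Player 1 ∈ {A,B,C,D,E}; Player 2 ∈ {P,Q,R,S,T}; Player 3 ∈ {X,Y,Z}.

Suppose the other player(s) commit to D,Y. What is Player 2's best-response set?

P2 best: {R,S}

u_2(P vs D,Y) = 0
u_2(Q vs D,Y) = 4
u_2(R vs D,Y) = 7
u_2(S vs D,Y) = 7
u_2(T vs D,Y) = 6
max payoff 7 at {R,S}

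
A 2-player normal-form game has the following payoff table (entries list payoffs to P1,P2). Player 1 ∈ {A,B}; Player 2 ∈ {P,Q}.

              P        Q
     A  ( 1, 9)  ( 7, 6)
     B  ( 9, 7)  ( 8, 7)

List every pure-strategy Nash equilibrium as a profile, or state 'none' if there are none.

(A,P): not NE [P1→B gives 9>1]
(A,Q): not NE [P1→B gives 8>7; P2→P gives 9>6]
(B,P): NE
(B,Q): NE

NE set: (B,P), (B,Q)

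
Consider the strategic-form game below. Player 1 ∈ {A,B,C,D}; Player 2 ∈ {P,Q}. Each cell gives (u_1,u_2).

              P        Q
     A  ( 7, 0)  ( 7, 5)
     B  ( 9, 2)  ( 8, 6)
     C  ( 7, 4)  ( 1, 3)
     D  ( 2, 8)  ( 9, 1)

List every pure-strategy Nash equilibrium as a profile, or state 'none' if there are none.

Equilibria: none

(A,P): not NE [P1→B gives 9>7; P2→Q gives 5>0]
(A,Q): not NE [P1→D gives 9>7]
(B,P): not NE [P2→Q gives 6>2]
(B,Q): not NE [P1→D gives 9>8]
(C,P): not NE [P1→B gives 9>7]
(C,Q): not NE [P1→D gives 9>1; P2→P gives 4>3]
(D,P): not NE [P1→B gives 9>2]
(D,Q): not NE [P2→P gives 8>1]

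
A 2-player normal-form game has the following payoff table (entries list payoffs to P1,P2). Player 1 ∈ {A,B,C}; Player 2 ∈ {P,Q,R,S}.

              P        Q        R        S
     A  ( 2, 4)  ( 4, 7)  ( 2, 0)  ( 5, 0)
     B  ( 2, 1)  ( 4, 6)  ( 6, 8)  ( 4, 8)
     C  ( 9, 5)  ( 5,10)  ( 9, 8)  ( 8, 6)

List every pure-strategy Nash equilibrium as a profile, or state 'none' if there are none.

Nash profiles: (C,Q)

(A,P): not NE [P1→C gives 9>2; P2→Q gives 7>4]
(A,Q): not NE [P1→C gives 5>4]
(A,R): not NE [P1→C gives 9>2; P2→Q gives 7>0]
(A,S): not NE [P1→C gives 8>5; P2→Q gives 7>0]
(B,P): not NE [P1→C gives 9>2; P2→S gives 8>1]
(B,Q): not NE [P1→C gives 5>4; P2→S gives 8>6]
(B,R): not NE [P1→C gives 9>6]
(B,S): not NE [P1→C gives 8>4]
(C,P): not NE [P2→Q gives 10>5]
(C,Q): NE
(C,R): not NE [P2→Q gives 10>8]
(C,S): not NE [P2→Q gives 10>6]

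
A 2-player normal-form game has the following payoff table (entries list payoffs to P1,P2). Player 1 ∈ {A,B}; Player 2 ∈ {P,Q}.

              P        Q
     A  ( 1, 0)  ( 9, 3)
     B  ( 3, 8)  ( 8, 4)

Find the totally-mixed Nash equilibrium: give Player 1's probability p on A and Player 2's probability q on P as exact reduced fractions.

P1 indiff ⇒ q·1+(1-q)·9 = q·3+(1-q)·8 ⇒ q(-2) = (1-q)(-1) ⇒ q = 1/3
P2 indiff ⇒ p·0+(1-p)·8 = p·3+(1-p)·4 ⇒ p(-3) = (1-p)(-4) ⇒ p = 4/7

p=4/7, q=1/3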